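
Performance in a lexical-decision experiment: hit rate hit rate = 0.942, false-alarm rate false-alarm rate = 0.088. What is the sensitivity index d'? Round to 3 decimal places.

d' = 2.925

Φ⁻¹(H) = Φ⁻¹(0.942) = 1.5718
Φ⁻¹(FA) = Φ⁻¹(0.088) = -1.3532
d' = z(H) − z(FA) = 1.5718 − (-1.3532) = 2.9250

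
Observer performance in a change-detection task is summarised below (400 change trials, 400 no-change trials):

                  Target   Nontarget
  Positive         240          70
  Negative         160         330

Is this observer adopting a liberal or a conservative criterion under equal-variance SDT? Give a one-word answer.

z(H) = 0.253, z(FA) = -0.935
c = −½·(z(H) + z(FA)) = 0.341
c > 0 → conservative criterion (biased toward responding “no”).

conservative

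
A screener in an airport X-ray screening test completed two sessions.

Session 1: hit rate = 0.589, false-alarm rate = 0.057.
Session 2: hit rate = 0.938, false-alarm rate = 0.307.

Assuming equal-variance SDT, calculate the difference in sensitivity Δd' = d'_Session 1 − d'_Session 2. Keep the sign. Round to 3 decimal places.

Δd' = -0.237

Session 1: z(0.589) = 0.2250, z(0.057) = -1.5805, d' = 1.8055
Session 2: z(0.938) = 1.5382, z(0.307) = -0.5044, d' = 2.0426
Δd' = d'_Session 1 − d'_Session 2 = 1.8055 − 2.0426 = -0.2371
Session 2 has the higher sensitivity.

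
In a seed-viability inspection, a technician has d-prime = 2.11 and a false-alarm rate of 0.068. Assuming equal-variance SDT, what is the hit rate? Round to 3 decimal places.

z(false-alarm rate) = z(0.068) = -1.4909
z(H) = z(FA) + d' = -1.4909 + 2.11 = 0.6191
hit rate = Φ(0.6191) = 0.7321

hit rate = 0.732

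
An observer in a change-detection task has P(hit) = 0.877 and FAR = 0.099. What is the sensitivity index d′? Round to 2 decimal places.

Φ⁻¹(H) = Φ⁻¹(0.877) = 1.1601
Φ⁻¹(FA) = Φ⁻¹(0.099) = -1.2873
d' = z(H) − z(FA) = 1.1601 − (-1.2873) = 2.4474

d′ = 2.45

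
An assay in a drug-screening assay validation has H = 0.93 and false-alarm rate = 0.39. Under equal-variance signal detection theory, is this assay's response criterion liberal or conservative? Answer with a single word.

z(H) = 1.476, z(FA) = -0.279
c = −½·(z(H) + z(FA)) = -0.5985
c < 0 → liberal criterion (biased toward responding “yes”).

liberal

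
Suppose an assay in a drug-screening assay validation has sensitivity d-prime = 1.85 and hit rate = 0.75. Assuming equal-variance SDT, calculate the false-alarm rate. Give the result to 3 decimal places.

false-alarm rate = 0.120

z(hit rate) = z(0.75) = 0.6745
z(FA) = z(H) − d' = 0.6745 − 1.85 = -1.1755
false-alarm rate = Φ(-1.1755) = 0.1199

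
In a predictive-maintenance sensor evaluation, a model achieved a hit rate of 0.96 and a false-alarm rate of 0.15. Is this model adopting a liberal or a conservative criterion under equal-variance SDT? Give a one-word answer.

liberal

z(H) = 1.751, z(FA) = -1.036
c = −½·(z(H) + z(FA)) = -0.3575
c < 0 → liberal criterion (biased toward responding “yes”).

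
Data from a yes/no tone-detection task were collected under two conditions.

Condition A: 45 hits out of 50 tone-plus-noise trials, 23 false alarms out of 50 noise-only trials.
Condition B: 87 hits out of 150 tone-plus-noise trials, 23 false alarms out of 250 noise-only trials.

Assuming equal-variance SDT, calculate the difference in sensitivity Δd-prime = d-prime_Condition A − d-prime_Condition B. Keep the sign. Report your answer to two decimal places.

Condition A: z(0.9000) = 1.282, z(0.4600) = -0.100, d' = 1.382
Condition B: z(0.5800) = 0.202, z(0.0920) = -1.329, d' = 1.531
Δd' = d'_Condition A − d'_Condition B = 1.382 − 1.531 = -0.149
Condition B has the higher sensitivity.

Δd-prime = -0.15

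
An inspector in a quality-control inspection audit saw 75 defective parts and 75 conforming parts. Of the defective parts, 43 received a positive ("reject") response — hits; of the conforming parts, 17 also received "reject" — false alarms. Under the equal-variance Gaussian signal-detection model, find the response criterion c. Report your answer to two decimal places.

c = 0.28

H = 43/75 = 0.5733
FA = 17/75 = 0.2267
z(0.5733) = 0.185, z(0.2267) = -0.750
c = −½·[z(H) + z(FA)] = −0.5 × (0.185 + (-0.750)) = 0.2825
c > 0: the inspector has a conservative response bias.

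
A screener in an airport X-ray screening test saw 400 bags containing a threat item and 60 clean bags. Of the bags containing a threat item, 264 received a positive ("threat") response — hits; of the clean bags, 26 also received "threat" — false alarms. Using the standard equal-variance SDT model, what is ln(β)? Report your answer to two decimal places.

ln β = -0.07

H = 264/400 = 0.6600
FA = 26/60 = 0.4333
z(0.6600) = 0.412, z(0.4333) = -0.168
ln β = −½·[z(H)² − z(FA)²] = −0.5 × (0.170 − 0.028) = -0.071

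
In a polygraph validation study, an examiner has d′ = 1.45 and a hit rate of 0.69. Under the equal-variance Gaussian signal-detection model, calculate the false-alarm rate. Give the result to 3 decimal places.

z(hit rate) = z(0.69) = 0.4959
z(FA) = z(H) − d' = 0.4959 − 1.45 = -0.9541
false-alarm rate = Φ(-0.9541) = 0.1700

false-alarm rate = 0.170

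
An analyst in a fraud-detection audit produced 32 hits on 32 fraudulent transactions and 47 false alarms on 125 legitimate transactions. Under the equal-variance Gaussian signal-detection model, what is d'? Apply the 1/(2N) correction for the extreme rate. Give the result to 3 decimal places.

The hit rate is 32/32 = 1, so apply the 1/(2N) correction: H → 1 − 1/(2·32) = 0.98438.
z(H) = z(0.98438) = 2.1540
z(FA) = z(0.37600) = -0.3160
d' = 2.1540 − (-0.3160) = 2.4700

d' = 2.470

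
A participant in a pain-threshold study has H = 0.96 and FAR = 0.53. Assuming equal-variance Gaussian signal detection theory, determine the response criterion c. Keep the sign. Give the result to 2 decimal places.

z(H) = 1.751
z(FA) = 0.075
c = −½·[z(H) + z(FA)] = −0.5 × (1.751 + 0.075) = -0.913
c < 0: the participant has a liberal response bias.

c = -0.91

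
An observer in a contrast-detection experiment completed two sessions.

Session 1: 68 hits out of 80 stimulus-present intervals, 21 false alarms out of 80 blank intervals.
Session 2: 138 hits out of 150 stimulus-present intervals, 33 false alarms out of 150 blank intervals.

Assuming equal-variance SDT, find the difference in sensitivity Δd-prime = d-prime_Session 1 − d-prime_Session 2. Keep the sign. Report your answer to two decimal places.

Δd-prime = -0.51

Session 1: z(0.8500) = 1.036, z(0.2625) = -0.636, d' = 1.672
Session 2: z(0.9200) = 1.405, z(0.2200) = -0.772, d' = 2.177
Δd' = d'_Session 1 − d'_Session 2 = 1.672 − 2.177 = -0.505
Session 2 has the higher sensitivity.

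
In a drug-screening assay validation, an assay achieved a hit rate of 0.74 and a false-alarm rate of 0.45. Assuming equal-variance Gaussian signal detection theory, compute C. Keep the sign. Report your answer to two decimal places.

C = -0.26

z(0.74) = 0.6433, z(0.45) = -0.1257
c = −½·[z(H) + z(FA)] = −0.5 × (0.6433 + (-0.1257)) = -0.2588
c < 0: the assay has a liberal response bias.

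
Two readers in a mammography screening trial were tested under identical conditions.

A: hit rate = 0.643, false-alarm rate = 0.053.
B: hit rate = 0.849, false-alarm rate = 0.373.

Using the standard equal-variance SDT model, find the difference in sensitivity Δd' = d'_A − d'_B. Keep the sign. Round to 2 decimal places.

Δd' = 0.63

A: z(0.643) = 0.366, z(0.053) = -1.616, d' = 1.982
B: z(0.849) = 1.032, z(0.373) = -0.324, d' = 1.356
Δd' = d'_A − d'_B = 1.982 − 1.356 = 0.626
A has the higher sensitivity.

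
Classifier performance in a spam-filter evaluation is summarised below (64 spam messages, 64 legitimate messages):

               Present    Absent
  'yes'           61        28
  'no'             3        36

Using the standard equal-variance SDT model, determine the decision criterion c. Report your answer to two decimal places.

H = 61/64 = 0.9531
FA = 28/64 = 0.4375
Φ⁻¹(0.9531) = 1.676, Φ⁻¹(0.4375) = -0.157
c = −½·[z(H) + z(FA)] = −0.5 × (1.676 + (-0.157)) = -0.7595
c < 0: the classifier has a liberal response bias.

c = -0.76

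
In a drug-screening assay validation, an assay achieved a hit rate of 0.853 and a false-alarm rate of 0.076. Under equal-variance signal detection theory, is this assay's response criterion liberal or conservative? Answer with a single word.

conservative

z(H) = 1.049, z(FA) = -1.433
c = −½·(z(H) + z(FA)) = 0.192
c > 0 → conservative criterion (biased toward responding “no”).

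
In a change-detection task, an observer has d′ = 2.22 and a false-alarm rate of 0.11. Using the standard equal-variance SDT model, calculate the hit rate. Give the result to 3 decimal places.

hit rate = 0.840

z(false-alarm rate) = z(0.11) = -1.2265
z(H) = z(FA) + d' = -1.2265 + 2.22 = 0.9935
hit rate = Φ(0.9935) = 0.8398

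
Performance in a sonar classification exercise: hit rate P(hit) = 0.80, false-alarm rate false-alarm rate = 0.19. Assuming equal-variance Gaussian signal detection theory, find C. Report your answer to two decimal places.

C = 0.02

z(H) = z(0.80) = 0.8416
z(FA) = z(0.19) = -0.8779
c = −½·[z(H) + z(FA)] = −0.5 × (0.8416 + (-0.8779)) = 0.01815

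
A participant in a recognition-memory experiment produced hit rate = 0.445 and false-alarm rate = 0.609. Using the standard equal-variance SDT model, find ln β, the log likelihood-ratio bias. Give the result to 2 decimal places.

Φ⁻¹(0.445) = -0.138, Φ⁻¹(0.609) = 0.277
ln β = −½·[z(H)² − z(FA)²] = −0.5 × (0.019 − 0.077) = 0.029

ln β = 0.03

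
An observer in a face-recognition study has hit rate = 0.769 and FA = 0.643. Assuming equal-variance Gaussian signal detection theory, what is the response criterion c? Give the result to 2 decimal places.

z(H) = 0.736
z(FA) = 0.366
c = −½·[z(H) + z(FA)] = −0.5 × (0.736 + 0.366) = -0.551
c < 0: the observer has a liberal response bias.

c = -0.55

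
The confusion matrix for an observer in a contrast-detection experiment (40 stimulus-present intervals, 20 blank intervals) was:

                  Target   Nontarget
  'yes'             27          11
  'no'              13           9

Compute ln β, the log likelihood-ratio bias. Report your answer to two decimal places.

ln β = -0.10

H = 27/40 = 0.6750
FA = 11/20 = 0.5500
z(0.6750) = 0.454, z(0.5500) = 0.126
ln β = −½·[z(H)² − z(FA)²] = −0.5 × (0.206 − 0.016) = -0.095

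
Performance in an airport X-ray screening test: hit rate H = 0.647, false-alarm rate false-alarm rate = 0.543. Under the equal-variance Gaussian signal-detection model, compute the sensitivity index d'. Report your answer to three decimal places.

d' = 0.269

z(H) = z(0.647) = 0.3772
z(FA) = z(0.543) = 0.1080
d' = z(H) − z(FA) = 0.3772 − 0.1080 = 0.2692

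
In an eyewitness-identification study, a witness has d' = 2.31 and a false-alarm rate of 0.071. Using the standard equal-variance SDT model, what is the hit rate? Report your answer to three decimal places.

hit rate = 0.800

z(false-alarm rate) = z(0.071) = -1.4684
z(H) = z(FA) + d' = -1.4684 + 2.31 = 0.8416
hit rate = Φ(0.8416) = 0.8000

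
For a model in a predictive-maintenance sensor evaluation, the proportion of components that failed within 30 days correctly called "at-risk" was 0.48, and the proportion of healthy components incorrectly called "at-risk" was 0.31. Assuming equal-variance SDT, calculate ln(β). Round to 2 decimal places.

ln β = 0.12

z(0.48) = -0.050, z(0.31) = -0.496
ln β = −½·[z(H)² − z(FA)²] = −0.5 × (0.003 − 0.246) = 0.1215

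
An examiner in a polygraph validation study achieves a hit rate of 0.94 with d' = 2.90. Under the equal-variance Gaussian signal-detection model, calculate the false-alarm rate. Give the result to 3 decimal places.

false-alarm rate = 0.089

z(hit rate) = z(0.94) = 1.5548
z(FA) = z(H) − d' = 1.5548 − 2.90 = -1.3452
false-alarm rate = Φ(-1.3452) = 0.0893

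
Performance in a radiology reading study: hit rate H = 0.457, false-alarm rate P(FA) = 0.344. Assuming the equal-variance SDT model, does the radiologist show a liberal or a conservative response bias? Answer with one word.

conservative

z(H) = -0.108, z(FA) = -0.402
c = −½·(z(H) + z(FA)) = 0.255
c > 0 → conservative criterion (biased toward responding “no”).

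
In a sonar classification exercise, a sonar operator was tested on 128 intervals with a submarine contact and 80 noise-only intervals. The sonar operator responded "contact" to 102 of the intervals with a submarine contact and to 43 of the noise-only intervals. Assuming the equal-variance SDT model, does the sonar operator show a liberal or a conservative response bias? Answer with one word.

z(H) = 0.831, z(FA) = 0.094
c = −½·(z(H) + z(FA)) = -0.4625
c < 0 → liberal criterion (biased toward responding “yes”).

liberal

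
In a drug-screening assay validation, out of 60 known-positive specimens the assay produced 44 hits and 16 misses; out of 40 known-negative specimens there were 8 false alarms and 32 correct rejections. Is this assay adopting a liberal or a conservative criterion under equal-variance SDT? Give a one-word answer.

conservative

z(H) = 0.623, z(FA) = -0.842
c = −½·(z(H) + z(FA)) = 0.1095
c > 0 → conservative criterion (biased toward responding “no”).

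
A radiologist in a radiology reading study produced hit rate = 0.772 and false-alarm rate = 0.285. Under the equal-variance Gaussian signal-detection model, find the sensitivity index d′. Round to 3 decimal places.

z(H) = 0.7454
z(FA) = -0.5681
d' = z(H) − z(FA) = 0.7454 − (-0.5681) = 1.3135

d′ = 1.314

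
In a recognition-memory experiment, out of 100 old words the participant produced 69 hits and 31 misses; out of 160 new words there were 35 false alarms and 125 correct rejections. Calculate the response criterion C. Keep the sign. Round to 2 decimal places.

C = 0.14

H = 69/100 = 0.6900
FA = 35/160 = 0.2188
z(H) = z(0.6900) = 0.4959
z(FA) = z(0.2188) = -0.7763
c = −½·[z(H) + z(FA)] = −0.5 × (0.4959 + (-0.7763)) = 0.1402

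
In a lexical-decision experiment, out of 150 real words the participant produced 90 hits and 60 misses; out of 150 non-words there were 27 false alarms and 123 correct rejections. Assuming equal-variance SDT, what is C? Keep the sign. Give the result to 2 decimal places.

C = 0.33

H = 90/150 = 0.6000
FA = 27/150 = 0.1800
z(0.6000) = 0.2533, z(0.1800) = -0.9154
c = −½·[z(H) + z(FA)] = −0.5 × (0.2533 + (-0.9154)) = 0.33105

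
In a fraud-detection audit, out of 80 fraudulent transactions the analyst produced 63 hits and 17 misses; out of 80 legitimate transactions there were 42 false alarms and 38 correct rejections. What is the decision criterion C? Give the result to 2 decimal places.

C = -0.43

H = 63/80 = 0.7875
FA = 42/80 = 0.5250
z(0.7875) = 0.798, z(0.5250) = 0.063
c = −½·[z(H) + z(FA)] = −0.5 × (0.798 + 0.063) = -0.4305
c < 0: the analyst has a liberal response bias.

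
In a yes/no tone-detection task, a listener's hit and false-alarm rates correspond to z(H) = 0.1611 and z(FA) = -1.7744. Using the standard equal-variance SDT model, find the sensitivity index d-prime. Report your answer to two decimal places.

d-prime = 1.94

d' = z(H) − z(FA) = 0.1611 − (-1.7744) = 1.9355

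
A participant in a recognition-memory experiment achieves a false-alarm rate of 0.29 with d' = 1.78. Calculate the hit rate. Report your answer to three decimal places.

z(false-alarm rate) = z(0.29) = -0.5534
z(H) = z(FA) + d' = -0.5534 + 1.78 = 1.2266
hit rate = Φ(1.2266) = 0.8900

hit rate = 0.890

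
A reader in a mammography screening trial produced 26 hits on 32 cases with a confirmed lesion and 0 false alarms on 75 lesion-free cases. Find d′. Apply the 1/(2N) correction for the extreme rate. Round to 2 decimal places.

d′ = 3.36

The false-alarm rate is 0/75 = 0, so apply the 1/(2N) correction: FA → 1/(2·75) = 0.00667.
z(H) = z(0.81250) = 0.887
z(FA) = z(0.00667) = -2.475
d' = 0.887 − (-2.475) = 3.362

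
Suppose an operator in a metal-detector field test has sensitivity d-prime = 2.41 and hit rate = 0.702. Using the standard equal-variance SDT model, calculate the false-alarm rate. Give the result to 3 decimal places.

false-alarm rate = 0.030

z(hit rate) = z(0.702) = 0.5302
z(FA) = z(H) − d' = 0.5302 − 2.41 = -1.8798
false-alarm rate = Φ(-1.8798) = 0.0301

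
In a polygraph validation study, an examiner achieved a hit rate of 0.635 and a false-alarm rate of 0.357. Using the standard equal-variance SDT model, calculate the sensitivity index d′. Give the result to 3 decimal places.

z(0.635) = 0.3451, z(0.357) = -0.3665
d' = z(H) − z(FA) = 0.3451 − (-0.3665) = 0.7116

d′ = 0.712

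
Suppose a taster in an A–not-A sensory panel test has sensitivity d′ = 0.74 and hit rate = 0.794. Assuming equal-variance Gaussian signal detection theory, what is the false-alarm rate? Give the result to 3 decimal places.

false-alarm rate = 0.532

z(hit rate) = z(0.794) = 0.8204
z(FA) = z(H) − d' = 0.8204 − 0.74 = 0.0804
false-alarm rate = Φ(0.0804) = 0.5320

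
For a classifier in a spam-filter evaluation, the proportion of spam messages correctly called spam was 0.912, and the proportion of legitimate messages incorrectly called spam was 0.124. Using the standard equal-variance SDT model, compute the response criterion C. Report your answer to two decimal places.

C = -0.10

Φ⁻¹(H) = Φ⁻¹(0.912) = 1.353
Φ⁻¹(FA) = Φ⁻¹(0.124) = -1.155
c = −½·[z(H) + z(FA)] = −0.5 × (1.353 + (-1.155)) = -0.099
c < 0: the classifier has a liberal response bias.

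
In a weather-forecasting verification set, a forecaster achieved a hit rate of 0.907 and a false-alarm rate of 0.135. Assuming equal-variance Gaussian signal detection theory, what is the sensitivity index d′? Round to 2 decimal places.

d′ = 2.43

z(H) = z(0.907) = 1.323
z(FA) = z(0.135) = -1.103
d' = z(H) − z(FA) = 1.323 − (-1.103) = 2.426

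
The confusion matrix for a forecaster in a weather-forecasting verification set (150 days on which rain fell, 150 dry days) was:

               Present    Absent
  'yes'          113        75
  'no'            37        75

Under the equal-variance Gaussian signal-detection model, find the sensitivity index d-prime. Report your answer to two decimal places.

H = 113/150 = 0.7533
FA = 75/150 = 0.5000
z(0.7533) = 0.685, z(0.5000) = 0.000
d' = z(H) − z(FA) = 0.685 − 0.000 = 0.685

d-prime = 0.69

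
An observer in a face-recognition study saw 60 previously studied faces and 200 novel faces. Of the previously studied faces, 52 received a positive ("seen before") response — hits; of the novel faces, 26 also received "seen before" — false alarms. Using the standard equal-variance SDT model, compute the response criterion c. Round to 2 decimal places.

H = 52/60 = 0.8667
FA = 26/200 = 0.1300
z(H) = z(0.8667) = 1.111
z(FA) = z(0.1300) = -1.126
c = −½·[z(H) + z(FA)] = −0.5 × (1.111 + (-1.126)) = 0.0075
c > 0: the observer has a conservative response bias.

c = 0.01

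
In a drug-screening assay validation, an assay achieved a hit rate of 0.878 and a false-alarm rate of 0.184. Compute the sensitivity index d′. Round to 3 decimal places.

d′ = 2.065

z(0.878) = 1.1650, z(0.184) = -0.9002
d' = z(H) − z(FA) = 1.1650 − (-0.9002) = 2.0652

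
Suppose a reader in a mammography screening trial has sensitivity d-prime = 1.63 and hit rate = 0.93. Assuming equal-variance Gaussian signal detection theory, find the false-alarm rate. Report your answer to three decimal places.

false-alarm rate = 0.439

z(hit rate) = z(0.93) = 1.4758
z(FA) = z(H) − d' = 1.4758 − 1.63 = -0.1542
false-alarm rate = Φ(-0.1542) = 0.4387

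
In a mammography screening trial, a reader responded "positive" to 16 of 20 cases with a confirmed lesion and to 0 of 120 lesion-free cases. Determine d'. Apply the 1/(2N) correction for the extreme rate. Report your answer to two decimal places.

d' = 3.48

The false-alarm rate is 0/120 = 0, so apply the 1/(2N) correction: FA → 1/(2·120) = 0.00417.
z(H) = z(0.80000) = 0.842
z(FA) = z(0.00417) = -2.638
d' = 0.842 − (-2.638) = 3.480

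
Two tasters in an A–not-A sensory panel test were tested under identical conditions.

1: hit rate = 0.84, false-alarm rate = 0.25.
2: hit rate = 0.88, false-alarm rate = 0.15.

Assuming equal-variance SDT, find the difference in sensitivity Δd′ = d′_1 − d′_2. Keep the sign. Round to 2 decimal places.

Δd′ = -0.54

1: z(0.84) = 0.994, z(0.25) = -0.674, d' = 1.668
2: z(0.88) = 1.175, z(0.15) = -1.036, d' = 2.211
Δd' = d'_1 − d'_2 = 1.668 − 2.211 = -0.543
2 has the higher sensitivity.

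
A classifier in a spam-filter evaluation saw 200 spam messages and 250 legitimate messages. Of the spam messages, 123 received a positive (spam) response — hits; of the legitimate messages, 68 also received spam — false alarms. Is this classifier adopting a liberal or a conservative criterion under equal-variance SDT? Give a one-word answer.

conservative

z(H) = 0.292, z(FA) = -0.607
c = −½·(z(H) + z(FA)) = 0.1575
c > 0 → conservative criterion (biased toward responding “no”).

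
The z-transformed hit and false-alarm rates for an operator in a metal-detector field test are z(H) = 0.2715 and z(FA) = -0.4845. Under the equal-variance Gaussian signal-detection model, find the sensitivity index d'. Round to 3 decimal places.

d' = 0.756

d' = z(H) − z(FA) = 0.2715 − (-0.4845) = 0.7560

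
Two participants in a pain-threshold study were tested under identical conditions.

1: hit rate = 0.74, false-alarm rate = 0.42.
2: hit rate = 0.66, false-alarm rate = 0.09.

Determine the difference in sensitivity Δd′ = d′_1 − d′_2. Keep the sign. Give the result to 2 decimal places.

1: z(0.74) = 0.643, z(0.42) = -0.202, d' = 0.845
2: z(0.66) = 0.412, z(0.09) = -1.341, d' = 1.753
Δd' = d'_1 − d'_2 = 0.845 − 1.753 = -0.908
2 has the higher sensitivity.

Δd′ = -0.91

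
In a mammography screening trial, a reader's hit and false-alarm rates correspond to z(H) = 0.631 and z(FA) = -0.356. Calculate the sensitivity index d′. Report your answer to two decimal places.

d' = z(H) − z(FA) = 0.631 − (-0.356) = 0.987

d′ = 0.99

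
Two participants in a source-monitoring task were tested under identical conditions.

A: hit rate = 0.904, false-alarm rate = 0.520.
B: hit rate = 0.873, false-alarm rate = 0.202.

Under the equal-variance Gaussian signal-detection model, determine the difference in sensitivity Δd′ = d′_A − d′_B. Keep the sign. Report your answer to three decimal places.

A: z(0.904) = 1.3047, z(0.520) = 0.0502, d' = 1.2545
B: z(0.873) = 1.1407, z(0.202) = -0.8345, d' = 1.9752
Δd' = d'_A − d'_B = 1.2545 − 1.9752 = -0.7207
B has the higher sensitivity.

Δd′ = -0.721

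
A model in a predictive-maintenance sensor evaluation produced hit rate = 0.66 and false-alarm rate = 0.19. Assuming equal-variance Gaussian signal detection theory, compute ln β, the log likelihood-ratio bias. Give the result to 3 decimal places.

ln β = 0.300

Φ⁻¹(H) = 0.4125
Φ⁻¹(FA) = -0.8779
ln β = −½·[z(H)² − z(FA)²] = −0.5 × (0.1702 − 0.7707) = 0.30025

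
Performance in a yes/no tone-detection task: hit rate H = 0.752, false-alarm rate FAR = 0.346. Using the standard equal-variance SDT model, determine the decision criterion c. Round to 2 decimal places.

c = -0.14

z(0.752) = 0.6808, z(0.346) = -0.3961
c = −½·[z(H) + z(FA)] = −0.5 × (0.6808 + (-0.3961)) = -0.14235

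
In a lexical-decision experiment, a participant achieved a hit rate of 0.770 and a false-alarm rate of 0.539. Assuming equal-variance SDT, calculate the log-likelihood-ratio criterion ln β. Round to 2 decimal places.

ln β = -0.27

z(H) = z(0.770) = 0.739
z(FA) = z(0.539) = 0.098
ln β = −½·[z(H)² − z(FA)²] = −0.5 × (0.546 − 0.010) = -0.268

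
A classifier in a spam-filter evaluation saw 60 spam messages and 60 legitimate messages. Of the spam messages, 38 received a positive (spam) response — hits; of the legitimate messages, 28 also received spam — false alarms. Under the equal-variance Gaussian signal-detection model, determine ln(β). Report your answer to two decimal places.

H = 38/60 = 0.6333
FA = 28/60 = 0.4667
z(H) = z(0.6333) = 0.341
z(FA) = z(0.4667) = -0.084
ln β = −½·[z(H)² − z(FA)²] = −0.5 × (0.116 − 0.007) = -0.0545

ln β = -0.05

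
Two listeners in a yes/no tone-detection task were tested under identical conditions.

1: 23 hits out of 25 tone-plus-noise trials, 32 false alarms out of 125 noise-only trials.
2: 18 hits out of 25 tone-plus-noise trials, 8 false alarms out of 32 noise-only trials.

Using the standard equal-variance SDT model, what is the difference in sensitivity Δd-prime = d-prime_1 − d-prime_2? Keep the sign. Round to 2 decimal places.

1: z(0.9200) = 1.405, z(0.2560) = -0.656, d' = 2.061
2: z(0.7200) = 0.583, z(0.2500) = -0.674, d' = 1.257
Δd' = d'_1 − d'_2 = 2.061 − 1.257 = 0.804
1 has the higher sensitivity.

Δd-prime = 0.80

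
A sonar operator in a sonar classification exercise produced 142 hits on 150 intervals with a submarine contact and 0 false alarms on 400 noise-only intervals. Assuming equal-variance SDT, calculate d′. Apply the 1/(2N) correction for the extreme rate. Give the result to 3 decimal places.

d′ = 4.637

The false-alarm rate is 0/400 = 0, so apply the 1/(2N) correction: FA → 1/(2·400) = 0.00125.
z(H) = z(0.94667) = 1.6134
z(FA) = z(0.00125) = -3.0233
d' = 1.6134 − (-3.0233) = 4.6367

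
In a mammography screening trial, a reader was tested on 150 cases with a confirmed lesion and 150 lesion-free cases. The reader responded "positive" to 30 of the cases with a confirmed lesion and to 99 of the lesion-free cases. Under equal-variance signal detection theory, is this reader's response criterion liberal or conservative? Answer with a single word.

conservative

z(H) = -0.842, z(FA) = 0.412
c = −½·(z(H) + z(FA)) = 0.215
c > 0 → conservative criterion (biased toward responding “no”).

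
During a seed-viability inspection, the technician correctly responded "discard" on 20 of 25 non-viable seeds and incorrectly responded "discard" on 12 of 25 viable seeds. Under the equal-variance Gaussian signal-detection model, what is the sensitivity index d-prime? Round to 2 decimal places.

d-prime = 0.89

H = 20/25 = 0.8000
FA = 12/25 = 0.4800
Φ⁻¹(H) = Φ⁻¹(0.8000) = 0.842
Φ⁻¹(FA) = Φ⁻¹(0.4800) = -0.050
d' = z(H) − z(FA) = 0.842 − (-0.050) = 0.892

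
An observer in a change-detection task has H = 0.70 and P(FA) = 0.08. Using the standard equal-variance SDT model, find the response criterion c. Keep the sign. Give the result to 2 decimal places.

Φ⁻¹(0.70) = 0.5244, Φ⁻¹(0.08) = -1.4051
c = −½·[z(H) + z(FA)] = −0.5 × (0.5244 + (-1.4051)) = 0.44035

c = 0.44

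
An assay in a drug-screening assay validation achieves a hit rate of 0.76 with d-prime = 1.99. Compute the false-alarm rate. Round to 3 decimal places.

z(hit rate) = z(0.76) = 0.7063
z(FA) = z(H) − d' = 0.7063 − 1.99 = -1.2837
false-alarm rate = Φ(-1.2837) = 0.0996

false-alarm rate = 0.100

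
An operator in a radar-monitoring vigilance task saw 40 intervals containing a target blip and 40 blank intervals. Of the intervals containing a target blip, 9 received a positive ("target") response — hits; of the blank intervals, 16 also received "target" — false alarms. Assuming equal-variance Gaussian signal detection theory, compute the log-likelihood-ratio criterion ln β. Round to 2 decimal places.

ln β = -0.25

H = 9/40 = 0.2250
FA = 16/40 = 0.4000
z(H) = z(0.2250) = -0.755
z(FA) = z(0.4000) = -0.253
ln β = −½·[z(H)² − z(FA)²] = −0.5 × (0.570 − 0.064) = -0.253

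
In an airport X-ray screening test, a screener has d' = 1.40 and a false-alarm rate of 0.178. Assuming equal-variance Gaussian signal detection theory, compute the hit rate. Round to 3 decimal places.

hit rate = 0.683

z(false-alarm rate) = z(0.178) = -0.9230
z(H) = z(FA) + d' = -0.9230 + 1.40 = 0.4770
hit rate = Φ(0.4770) = 0.6833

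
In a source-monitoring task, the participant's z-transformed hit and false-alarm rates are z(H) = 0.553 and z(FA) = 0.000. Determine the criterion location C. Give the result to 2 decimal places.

C = -0.28

c = −½·[z(H) + z(FA)] = −½·(0.553 + 0.000) = -0.2765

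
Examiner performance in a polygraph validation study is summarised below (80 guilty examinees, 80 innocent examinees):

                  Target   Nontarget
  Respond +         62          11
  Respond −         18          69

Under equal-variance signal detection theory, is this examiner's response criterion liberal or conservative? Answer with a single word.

z(H) = 0.755, z(FA) = -1.092
c = −½·(z(H) + z(FA)) = 0.1685
c > 0 → conservative criterion (biased toward responding “no”).

conservative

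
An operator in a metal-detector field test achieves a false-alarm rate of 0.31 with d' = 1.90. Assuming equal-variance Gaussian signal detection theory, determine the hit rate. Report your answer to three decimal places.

z(false-alarm rate) = z(0.31) = -0.4959
z(H) = z(FA) + d' = -0.4959 + 1.90 = 1.4041
hit rate = Φ(1.4041) = 0.9199

hit rate = 0.920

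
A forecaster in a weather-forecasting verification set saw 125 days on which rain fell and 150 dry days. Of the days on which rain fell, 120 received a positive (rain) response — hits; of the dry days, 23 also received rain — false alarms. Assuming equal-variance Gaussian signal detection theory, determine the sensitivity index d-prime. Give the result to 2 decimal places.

H = 120/125 = 0.9600
FA = 23/150 = 0.1533
z(0.9600) = 1.751, z(0.1533) = -1.022
d' = z(H) − z(FA) = 1.751 − (-1.022) = 2.773

d-prime = 2.77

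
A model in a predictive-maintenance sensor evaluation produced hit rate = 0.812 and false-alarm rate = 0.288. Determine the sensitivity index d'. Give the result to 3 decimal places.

d' = 1.445

z(H) = z(0.812) = 0.8853
z(FA) = z(0.288) = -0.5592
d' = z(H) − z(FA) = 0.8853 − (-0.5592) = 1.4445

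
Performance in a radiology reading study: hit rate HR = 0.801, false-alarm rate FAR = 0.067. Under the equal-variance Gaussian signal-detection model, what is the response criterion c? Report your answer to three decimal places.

c = 0.327

Φ⁻¹(H) = 0.8452
Φ⁻¹(FA) = -1.4985
c = −½·[z(H) + z(FA)] = −0.5 × (0.8452 + (-1.4985)) = 0.32665
c > 0: the radiologist has a conservative response bias.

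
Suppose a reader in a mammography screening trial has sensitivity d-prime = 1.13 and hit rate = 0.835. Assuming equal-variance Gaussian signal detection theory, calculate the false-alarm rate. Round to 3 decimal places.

false-alarm rate = 0.438

z(hit rate) = z(0.835) = 0.9741
z(FA) = z(H) − d' = 0.9741 − 1.13 = -0.1559
false-alarm rate = Φ(-0.1559) = 0.4381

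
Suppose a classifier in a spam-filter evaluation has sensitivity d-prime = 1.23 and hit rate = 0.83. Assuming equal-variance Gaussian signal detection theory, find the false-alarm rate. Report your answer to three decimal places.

z(hit rate) = z(0.83) = 0.9542
z(FA) = z(H) − d' = 0.9542 − 1.23 = -0.2758
false-alarm rate = Φ(-0.2758) = 0.3914

false-alarm rate = 0.391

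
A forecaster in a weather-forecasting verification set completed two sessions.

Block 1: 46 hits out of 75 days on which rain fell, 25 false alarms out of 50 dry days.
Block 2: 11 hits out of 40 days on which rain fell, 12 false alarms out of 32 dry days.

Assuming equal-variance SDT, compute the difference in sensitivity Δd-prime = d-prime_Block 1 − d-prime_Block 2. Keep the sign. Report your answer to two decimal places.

Block 1: z(0.6133) = 0.288, z(0.5000) = 0.000, d' = 0.288
Block 2: z(0.2750) = -0.598, z(0.3750) = -0.319, d' = -0.279
Δd' = d'_Block 1 − d'_Block 2 = 0.288 − (-0.279) = 0.567
Block 1 has the higher sensitivity.

Δd-prime = 0.57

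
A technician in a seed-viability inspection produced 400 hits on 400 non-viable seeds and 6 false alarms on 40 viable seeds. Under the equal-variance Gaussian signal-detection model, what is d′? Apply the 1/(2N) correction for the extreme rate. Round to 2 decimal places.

d′ = 4.06

The hit rate is 400/400 = 1, so apply the 1/(2N) correction: H → 1 − 1/(2·400) = 0.99875.
z(H) = z(0.99875) = 3.023
z(FA) = z(0.15000) = -1.036
d' = 3.023 − (-1.036) = 4.059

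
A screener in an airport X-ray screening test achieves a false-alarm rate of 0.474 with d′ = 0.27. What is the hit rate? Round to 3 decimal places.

hit rate = 0.581

z(false-alarm rate) = z(0.474) = -0.0652
z(H) = z(FA) + d' = -0.0652 + 0.27 = 0.2048
hit rate = Φ(0.2048) = 0.5811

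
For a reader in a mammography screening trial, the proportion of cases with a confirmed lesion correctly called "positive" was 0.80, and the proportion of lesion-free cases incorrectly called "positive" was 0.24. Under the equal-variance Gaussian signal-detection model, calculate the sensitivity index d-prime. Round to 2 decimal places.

z(H) = z(0.80) = 0.8416
z(FA) = z(0.24) = -0.7063
d' = z(H) − z(FA) = 0.8416 − (-0.7063) = 1.5479

d-prime = 1.55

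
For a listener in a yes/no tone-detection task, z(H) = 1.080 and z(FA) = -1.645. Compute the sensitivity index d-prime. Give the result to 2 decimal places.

d' = z(H) − z(FA) = 1.080 − (-1.645) = 2.725

d-prime = 2.73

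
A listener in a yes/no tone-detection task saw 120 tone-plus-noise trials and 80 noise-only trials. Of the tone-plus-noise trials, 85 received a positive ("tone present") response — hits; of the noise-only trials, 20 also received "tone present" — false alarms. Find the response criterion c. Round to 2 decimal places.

c = 0.06

H = 85/120 = 0.7083
FA = 20/80 = 0.2500
z(0.7083) = 0.5484, z(0.2500) = -0.6745
c = −½·[z(H) + z(FA)] = −0.5 × (0.5484 + (-0.6745)) = 0.06305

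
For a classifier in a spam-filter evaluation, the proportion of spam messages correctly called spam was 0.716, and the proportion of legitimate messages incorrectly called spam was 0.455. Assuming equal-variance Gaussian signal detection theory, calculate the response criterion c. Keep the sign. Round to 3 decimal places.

z(0.716) = 0.5710, z(0.455) = -0.1130
c = −½·[z(H) + z(FA)] = −0.5 × (0.5710 + (-0.1130)) = -0.2290

c = -0.229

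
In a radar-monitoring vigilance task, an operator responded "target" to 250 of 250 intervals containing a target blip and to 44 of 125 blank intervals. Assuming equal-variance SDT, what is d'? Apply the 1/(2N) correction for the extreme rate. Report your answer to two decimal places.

The hit rate is 250/250 = 1, so apply the 1/(2N) correction: H → 1 − 1/(2·250) = 0.99800.
z(H) = z(0.99800) = 2.878
z(FA) = z(0.35200) = -0.380
d' = 2.878 − (-0.380) = 3.258

d' = 3.26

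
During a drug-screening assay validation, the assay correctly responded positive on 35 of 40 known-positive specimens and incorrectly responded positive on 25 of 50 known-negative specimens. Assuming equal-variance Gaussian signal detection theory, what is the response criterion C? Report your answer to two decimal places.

C = -0.58

H = 35/40 = 0.8750
FA = 25/50 = 0.5000
z(H) = 1.150
z(FA) = 0.000
c = −½·[z(H) + z(FA)] = −0.5 × (1.150 + 0.000) = -0.575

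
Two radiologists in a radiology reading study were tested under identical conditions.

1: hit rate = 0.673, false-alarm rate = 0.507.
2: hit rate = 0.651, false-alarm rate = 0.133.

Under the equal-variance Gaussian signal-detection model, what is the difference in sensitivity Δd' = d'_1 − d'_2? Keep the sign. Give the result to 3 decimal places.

1: z(0.673) = 0.4482, z(0.507) = 0.0175, d' = 0.4307
2: z(0.651) = 0.3880, z(0.133) = -1.1123, d' = 1.5003
Δd' = d'_1 − d'_2 = 0.4307 − 1.5003 = -1.0696
2 has the higher sensitivity.

Δd' = -1.070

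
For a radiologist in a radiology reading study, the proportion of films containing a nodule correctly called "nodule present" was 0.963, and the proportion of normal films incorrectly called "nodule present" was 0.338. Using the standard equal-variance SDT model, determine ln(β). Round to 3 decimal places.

Φ⁻¹(H) = 1.7866
Φ⁻¹(FA) = -0.4179
ln β = −½·[z(H)² − z(FA)²] = −0.5 × (3.1919 − 0.1746) = -1.50865

ln β = -1.509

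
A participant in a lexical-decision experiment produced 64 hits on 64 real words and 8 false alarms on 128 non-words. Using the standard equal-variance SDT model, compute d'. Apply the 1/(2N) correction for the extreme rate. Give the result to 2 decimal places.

The hit rate is 64/64 = 1, so apply the 1/(2N) correction: H → 1 − 1/(2·64) = 0.99219.
z(H) = z(0.99219) = 2.418
z(FA) = z(0.06250) = -1.534
d' = 2.418 − (-1.534) = 3.952

d' = 3.95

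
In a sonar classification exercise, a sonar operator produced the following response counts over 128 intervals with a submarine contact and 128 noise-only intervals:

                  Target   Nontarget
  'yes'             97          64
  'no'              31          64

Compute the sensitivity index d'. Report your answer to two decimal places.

H = 97/128 = 0.7578
FA = 64/128 = 0.5000
z(0.7578) = 0.6992, z(0.5000) = 0.0000
d' = z(H) − z(FA) = 0.6992 − 0.0000 = 0.6992

d' = 0.70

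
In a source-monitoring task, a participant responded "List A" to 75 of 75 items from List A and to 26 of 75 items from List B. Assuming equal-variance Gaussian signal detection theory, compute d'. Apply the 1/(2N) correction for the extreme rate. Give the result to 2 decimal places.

The hit rate is 75/75 = 1, so apply the 1/(2N) correction: H → 1 − 1/(2·75) = 0.99333.
z(H) = z(0.99333) = 2.475
z(FA) = z(0.34667) = -0.394
d' = 2.475 − (-0.394) = 2.869

d' = 2.87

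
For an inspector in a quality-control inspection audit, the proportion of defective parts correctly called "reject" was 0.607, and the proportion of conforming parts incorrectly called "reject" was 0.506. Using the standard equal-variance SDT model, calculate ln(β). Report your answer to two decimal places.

z(H) = z(0.607) = 0.272
z(FA) = z(0.506) = 0.015
ln β = −½·[z(H)² − z(FA)²] = −0.5 × (0.074 − 0.000) = -0.037

ln β = -0.04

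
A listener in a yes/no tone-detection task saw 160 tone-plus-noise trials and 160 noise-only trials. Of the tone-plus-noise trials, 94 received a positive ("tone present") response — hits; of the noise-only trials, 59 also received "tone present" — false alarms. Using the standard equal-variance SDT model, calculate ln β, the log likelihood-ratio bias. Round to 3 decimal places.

ln β = 0.032

H = 94/160 = 0.5875
FA = 59/160 = 0.3688
z(H) = 0.2211
z(FA) = -0.3350
ln β = −½·[z(H)² − z(FA)²] = −0.5 × (0.0489 − 0.1122) = 0.03165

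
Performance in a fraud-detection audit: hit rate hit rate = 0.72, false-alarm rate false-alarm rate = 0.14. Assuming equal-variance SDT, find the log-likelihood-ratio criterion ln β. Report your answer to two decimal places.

ln β = 0.41

Φ⁻¹(H) = Φ⁻¹(0.72) = 0.583
Φ⁻¹(FA) = Φ⁻¹(0.14) = -1.080
ln β = −½·[z(H)² − z(FA)²] = −0.5 × (0.340 − 1.166) = 0.413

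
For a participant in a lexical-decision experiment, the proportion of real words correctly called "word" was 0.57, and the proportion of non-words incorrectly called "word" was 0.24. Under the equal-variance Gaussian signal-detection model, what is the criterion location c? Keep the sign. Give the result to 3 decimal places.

z(H) = 0.1764
z(FA) = -0.7063
c = −½·[z(H) + z(FA)] = −0.5 × (0.1764 + (-0.7063)) = 0.26495

c = 0.265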